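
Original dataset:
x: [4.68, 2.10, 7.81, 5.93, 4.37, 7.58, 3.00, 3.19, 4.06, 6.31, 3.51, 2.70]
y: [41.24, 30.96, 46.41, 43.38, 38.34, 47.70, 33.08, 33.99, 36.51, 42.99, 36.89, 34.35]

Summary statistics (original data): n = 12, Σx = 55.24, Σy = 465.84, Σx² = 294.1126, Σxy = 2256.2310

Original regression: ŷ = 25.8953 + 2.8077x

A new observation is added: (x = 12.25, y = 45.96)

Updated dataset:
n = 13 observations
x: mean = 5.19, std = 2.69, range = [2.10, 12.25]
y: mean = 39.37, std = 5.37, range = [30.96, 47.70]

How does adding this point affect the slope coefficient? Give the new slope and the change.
New slope β₁ = 1.7294 versus 2.8077 before: a change of -1.0783 (-38.4%).

The new point has HIGH LEVERAGE: x = 12.25 is far from the original mean x̄ = 55.24/12 ≈ 4.60 (original range [2.10, 7.81]).

Step 1: Update the sums with the new point (n goes from 12 to 13)
Σx  = 55.24 + 12.25 = 67.49
Σy  = 465.84 + 45.96 = 511.80
Σx² = 294.1126 + 12.25² = 294.1126 + 150.0625 = 444.1751
Σxy = 2256.2310 + 12.25×45.96 = 2256.2310 + 563.0100 = 2819.2410

Step 2: Recompute the slope with b₁ = (nΣxy − ΣxΣy) / (nΣx² − (Σx)²)
Numerator   = 13×2819.2410 − 67.49×511.80 = 36650.1330 − 34541.3820 = 2108.7510
Denominator = 13×444.1751 − 67.49² = 5774.2763 − 4554.9001 = 1219.3762
b₁(new) = 2108.7510 / 1219.3762 = 1.7294

(Same formula on the original sums: (12×2256.2310 − 55.24×465.84) / (12×294.1126 − 55.24²) = 1341.7704 / 477.8936 = 2.8077, matching the given fit.)

Step 3: Change in slope
Δβ₁ = 1.7294 − 2.8077 = -1.0783
Relative change = -1.0783 / 2.8077 × 100% = -38.4%
→ the slope decreases when the point is added.

Because the point sits below the extension of the original line at a high-leverage x, it tilts the fit down.
In practice: investigate whether it comes from the same population as the rest of the sample; check such a point for data-entry or measurement error.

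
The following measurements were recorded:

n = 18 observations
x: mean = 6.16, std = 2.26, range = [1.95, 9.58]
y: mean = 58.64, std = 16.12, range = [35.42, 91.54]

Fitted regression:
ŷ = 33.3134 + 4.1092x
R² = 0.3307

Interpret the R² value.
R² = 0.3307 means 33.07% of the variation in y is explained by the linear relationship with x. This indicates a moderate fit.

The coefficient of determination R² is the fraction of the total variation in y that the fitted line accounts for.

Here R² = 0.3307:
- Explained: 33.07% of the variation in y
- Unexplained (residual): 100% − 33.07% = 66.93%
- Rule of thumb (below 0.3 weak; 0.3 to below 0.7 moderate; 0.7 and above strong) → moderate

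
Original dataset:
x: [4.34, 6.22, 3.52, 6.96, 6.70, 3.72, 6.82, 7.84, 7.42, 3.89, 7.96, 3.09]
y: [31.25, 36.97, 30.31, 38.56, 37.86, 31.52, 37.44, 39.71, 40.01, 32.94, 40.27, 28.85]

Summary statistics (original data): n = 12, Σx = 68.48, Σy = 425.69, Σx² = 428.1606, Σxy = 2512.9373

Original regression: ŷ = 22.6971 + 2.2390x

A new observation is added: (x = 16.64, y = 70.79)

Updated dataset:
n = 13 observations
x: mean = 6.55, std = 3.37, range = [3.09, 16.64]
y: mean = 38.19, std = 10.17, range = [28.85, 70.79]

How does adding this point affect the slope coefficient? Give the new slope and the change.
New slope β₁ = 2.9794 versus 2.2390 before: a change of +0.7404 (+33.1%).

The new point has HIGH LEVERAGE: x = 16.64 is far from the original mean x̄ = 68.48/12 ≈ 5.71 (original range [3.09, 7.96]).

Step 1: Update the sums with the new point (n goes from 12 to 13)
Σx  = 68.48 + 16.64 = 85.12
Σy  = 425.69 + 70.79 = 496.48
Σx² = 428.1606 + 16.64² = 428.1606 + 276.8896 = 705.0502
Σxy = 2512.9373 + 16.64×70.79 = 2512.9373 + 1177.9456 = 3690.8829

Step 2: Recompute the slope with b₁ = (nΣxy − ΣxΣy) / (nΣx² − (Σx)²)
Numerator   = 13×3690.8829 − 85.12×496.48 = 47981.4777 − 42260.3776 = 5721.1001
Denominator = 13×705.0502 − 85.12² = 9165.6526 − 7245.4144 = 1920.2382
b₁(new) = 5721.1001 / 1920.2382 = 2.9794

(Same formula on the original sums: (12×2512.9373 − 68.48×425.69) / (12×428.1606 − 68.48²) = 1003.9964 / 448.4168 = 2.2390, matching the given fit.)

Step 3: Change in slope
Δβ₁ = 2.9794 − 2.2390 = +0.7404
Relative change = +0.7404 / 2.2390 × 100% = +33.1%
→ the slope increases when the point is added.

A high-leverage point only changes the slope if it is off the original line; here y = 70.79 is above the original trend, so the slope increases.
In practice: refit with and without it and report both if conclusions differ.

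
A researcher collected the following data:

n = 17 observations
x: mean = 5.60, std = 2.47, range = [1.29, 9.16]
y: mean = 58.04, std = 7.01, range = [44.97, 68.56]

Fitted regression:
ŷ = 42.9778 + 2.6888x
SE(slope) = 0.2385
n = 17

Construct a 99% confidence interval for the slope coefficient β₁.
The 99% CI for β₁ is (1.9860, 3.3916)

Confidence interval for the slope:

The 99% CI for β₁ is: β̂₁ ± t*(α/2, n-2) × SE(β̂₁)

Step 1: Find critical t-value
- Confidence level = 0.99
- Degrees of freedom = n - 2 = 17 - 2 = 15
- t*(α/2, 15) = 2.9467

Step 2: Calculate margin of error
Margin = 2.9467 × 0.2385 = 0.7028

Step 3: Construct interval
CI = 2.6888 ± 0.7028
CI = (1.9860, 3.3916)

Interpretation: intervals built this way capture the true β₁ in 99% of repeated samples; here the plausible range for the per-unit effect of x on y is 1.9860 to 3.3916.
Since 0 is outside the interval, a two-sided test at α = 0.01 would reject H₀: β₁ = 0.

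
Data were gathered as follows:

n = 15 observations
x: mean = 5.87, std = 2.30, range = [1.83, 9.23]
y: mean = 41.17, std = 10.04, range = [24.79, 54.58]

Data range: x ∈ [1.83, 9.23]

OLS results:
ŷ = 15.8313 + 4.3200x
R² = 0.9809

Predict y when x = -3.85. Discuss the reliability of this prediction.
ŷ = -0.8007, but this is extrapolation (below the data range [1.83, 9.23]) and may be unreliable.

Prediction calculation:
ŷ = 15.8313 + 4.3200 × (-3.85)
ŷ = -0.8007

Reliability:
- Data range: x ∈ [1.83, 9.23]
- Prediction point: x = -3.85 is 5.68 units below the observed range → this is EXTRAPOLATION, not interpolation

Why that matters here:
- R² describes fit only over the sampled x values; it says nothing about behaviour beyond them
- The linear relationship may not hold outside the observed range
- There are no observations near this x to validate the fitted line there

Report the number if required, but flag clearly that it is an extrapolation.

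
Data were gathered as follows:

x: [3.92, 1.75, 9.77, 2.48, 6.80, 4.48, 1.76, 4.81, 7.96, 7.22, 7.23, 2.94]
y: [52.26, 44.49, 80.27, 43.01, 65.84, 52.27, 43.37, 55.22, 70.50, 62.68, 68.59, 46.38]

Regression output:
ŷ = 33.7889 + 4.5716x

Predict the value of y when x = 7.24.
ŷ = 66.8873

x = 7.24 lies inside the observed range [1.75, 9.77], so the fitted equation applies directly:

ŷ = 33.7889 + 4.5716 × 7.24
ŷ = 33.7889 + 33.0984
ŷ = 66.8873

This is the fitted mean response at that x — an individual observation would come with a wider prediction interval.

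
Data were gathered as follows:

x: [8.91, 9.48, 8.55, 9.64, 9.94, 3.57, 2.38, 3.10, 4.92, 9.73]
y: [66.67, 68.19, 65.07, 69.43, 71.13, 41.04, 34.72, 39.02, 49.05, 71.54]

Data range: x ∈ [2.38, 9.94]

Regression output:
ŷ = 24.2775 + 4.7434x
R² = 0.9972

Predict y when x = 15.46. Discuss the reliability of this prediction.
ŷ = 97.6105 (extrapolation — x = 15.46 lies outside [2.38, 9.94], so reliability is low).

Prediction calculation:
ŷ = 24.2775 + 4.7434 × 15.46
ŷ = 97.6105

Reliability:
- Data range: x ∈ [2.38, 9.94]
- Prediction point: x = 15.46 is 5.52 units above the observed range → this is EXTRAPOLATION, not interpolation

Why that matters here:
- Real relationships often flatten, saturate, or turn nonlinear at extremes
- R² describes fit only over the sampled x values; it says nothing about behaviour beyond them

A defensible statement: 'if the linear trend continued to x = 15.46, y would be about 97.6105' — the premise is untested.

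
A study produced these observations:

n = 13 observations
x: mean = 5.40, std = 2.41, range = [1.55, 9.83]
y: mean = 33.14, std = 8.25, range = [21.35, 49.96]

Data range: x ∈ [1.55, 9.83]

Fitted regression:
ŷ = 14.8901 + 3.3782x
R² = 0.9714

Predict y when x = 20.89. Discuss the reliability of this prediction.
The equation gives ŷ = 85.4607; however x = 20.89 is 11.06 units above the observed range, so this extrapolated value should not be trusted.

Prediction calculation:
ŷ = 14.8901 + 3.3782 × 20.89
ŷ = 85.4607

Reliability:
- Data range: x ∈ [1.55, 9.83]
- Prediction point: x = 20.89 is 11.06 units above the observed range → this is EXTRAPOLATION, not interpolation

Why that matters here:
- R² describes fit only over the sampled x values; it says nothing about behaviour beyond them
- The standard error of prediction grows with (x − x̄)², and x = 20.89 is far from x̄ = 5.40
- Real relationships often flatten, saturate, or turn nonlinear at extremes

A defensible statement: 'if the linear trend continued to x = 20.89, y would be about 85.4607' — the premise is untested.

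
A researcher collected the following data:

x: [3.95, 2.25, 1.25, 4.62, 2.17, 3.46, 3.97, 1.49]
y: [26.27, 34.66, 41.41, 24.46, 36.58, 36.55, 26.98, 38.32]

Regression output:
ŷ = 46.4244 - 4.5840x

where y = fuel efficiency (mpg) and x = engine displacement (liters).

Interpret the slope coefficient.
For each additional liter of engine displacement, predicted fuel efficiency decreases by approximately 4.5840 mpg.

β₁ = -4.5840 is the change in predicted fuel efficiency (mpg) per additional liter of engine displacement.

Interpretation:
- Engine displacement up by 1 liter → predicted fuel efficiency decreases by 4.5840 mpg
- This is a linear approximation: the same per-unit change is assumed across the whole observed x range
- The slope describes association in these data, not necessarily a causal effect

(β₀ = 46.4244 is the fitted value at x = 0 and is not part of the slope interpretation.)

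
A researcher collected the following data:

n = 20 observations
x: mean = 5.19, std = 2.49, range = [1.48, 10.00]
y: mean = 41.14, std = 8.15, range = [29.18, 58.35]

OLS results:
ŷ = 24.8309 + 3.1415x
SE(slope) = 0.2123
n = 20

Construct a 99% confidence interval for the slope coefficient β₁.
The 99% CI for β₁ is (2.5304, 3.7526)

Confidence interval for the slope:

The 99% CI for β₁ is: β̂₁ ± t*(α/2, n-2) × SE(β̂₁)

Step 1: Find critical t-value
- Confidence level = 0.99
- Degrees of freedom = n - 2 = 20 - 2 = 18
- t*(α/2, 18) = 2.8784

Step 2: Calculate margin of error
Margin = 2.8784 × 0.2123 = 0.6111

Step 3: Construct interval
CI = 3.1415 ± 0.6111
CI = (2.5304, 3.7526)

Interpretation: each one-unit increase in x is associated with a change in mean y of between 2.5304 and 3.7526, with 99% confidence.
The interval does not include 0, suggesting a significant linear relationship.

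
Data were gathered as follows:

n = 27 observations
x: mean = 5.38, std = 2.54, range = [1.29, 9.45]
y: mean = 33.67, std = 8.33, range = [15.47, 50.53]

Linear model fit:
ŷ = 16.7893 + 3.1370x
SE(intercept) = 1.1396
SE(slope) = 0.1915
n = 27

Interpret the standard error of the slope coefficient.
SE(slope) = 0.1915 measures the uncertainty in the estimated slope. The coefficient is estimated precisely (SE/|β̂₁| = 6.1%).

SE(β̂₁) = s / √Sxx, where s is the residual standard deviation and Sxx = Σ(x − x̄)². It is the yardstick for how far β̂₁ = 3.1370 could plausibly be from the true slope.

Relative precision:
- SE / |β̂₁| = 0.1915 / 3.1370 = 6.1%
- Rule of thumb (under 20%: precise; 20% to under 50%: moderately precise; 50% or more: imprecise) → precise

Link to the t-test: t = β̂₁ / SE(β̂₁) = 3.1370 / 0.1915 = 16.3812, the statistic for H₀: β₁ = 0.

What drives SE(β̂₁): larger n (here n = 27) → smaller SE.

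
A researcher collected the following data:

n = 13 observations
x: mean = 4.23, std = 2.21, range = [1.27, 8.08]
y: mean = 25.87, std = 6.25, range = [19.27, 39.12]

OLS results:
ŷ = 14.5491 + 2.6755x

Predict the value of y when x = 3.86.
ŷ = 24.8765

x = 3.86 lies inside the observed range [1.27, 8.08], so the fitted equation applies directly:

ŷ = 14.5491 + 2.6755 × 3.86
ŷ = 14.5491 + 10.3274
ŷ = 24.8765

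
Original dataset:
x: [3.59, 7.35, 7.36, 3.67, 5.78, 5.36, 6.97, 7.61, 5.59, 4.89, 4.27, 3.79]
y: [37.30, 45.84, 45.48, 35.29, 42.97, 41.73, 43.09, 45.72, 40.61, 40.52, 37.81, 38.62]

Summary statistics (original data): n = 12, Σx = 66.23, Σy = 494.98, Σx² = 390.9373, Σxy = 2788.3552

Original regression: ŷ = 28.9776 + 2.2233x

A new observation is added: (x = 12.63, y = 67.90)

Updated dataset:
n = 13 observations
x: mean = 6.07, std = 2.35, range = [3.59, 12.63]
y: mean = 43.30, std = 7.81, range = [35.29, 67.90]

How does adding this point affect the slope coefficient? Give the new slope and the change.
Adding the point moves β₁ from 2.2233 to 3.2107, i.e. it increases by 0.9874 (+44.4%).

The new point has HIGH LEVERAGE: x = 12.63 is far from the original mean x̄ = 66.23/12 ≈ 5.52 (original range [3.59, 7.61]).

Step 1: Update the sums with the new point (n goes from 12 to 13)
Σx  = 66.23 + 12.63 = 78.86
Σy  = 494.98 + 67.90 = 562.88
Σx² = 390.9373 + 12.63² = 390.9373 + 159.5169 = 550.4542
Σxy = 2788.3552 + 12.63×67.90 = 2788.3552 + 857.5770 = 3645.9322

Step 2: Recompute the slope with b₁ = (nΣxy − ΣxΣy) / (nΣx² − (Σx)²)
Numerator   = 13×3645.9322 − 78.86×562.88 = 47397.1186 − 44388.7168 = 3008.4018
Denominator = 13×550.4542 − 78.86² = 7155.9046 − 6218.8996 = 937.0050
b₁(new) = 3008.4018 / 937.0050 = 3.2107

(Same formula on the original sums: (12×2788.3552 − 66.23×494.98) / (12×390.9373 − 66.23²) = 677.7370 / 304.8347 = 2.2233, matching the given fit.)

Step 3: Change in slope
Δβ₁ = 3.2107 − 2.2233 = +0.9874
Relative change = +0.9874 / 2.2233 × 100% = +44.4%
→ the slope increases when the point is added.

A high-leverage point only changes the slope if it is off the original line; here y = 67.90 is above the original trend, so the slope increases.
In practice: examine leverage (hᵢ) and Cook's distance rather than deleting it automatically; refit with and without it and report both if conclusions differ.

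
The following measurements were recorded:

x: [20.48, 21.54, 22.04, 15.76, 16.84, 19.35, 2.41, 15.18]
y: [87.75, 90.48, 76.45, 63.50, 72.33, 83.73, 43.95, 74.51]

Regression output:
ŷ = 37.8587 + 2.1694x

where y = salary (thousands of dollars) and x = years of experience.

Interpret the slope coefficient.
An increase of one year in experience is associated with a 2.1694 thousand dollars increase in predicted salary.

β₁ = 2.1694 is the change in predicted salary (thousand dollars) per additional year of experience.

Interpretation:
- Experience up by 1 year → predicted salary increases by 2.1694 thousand dollars
- This is a linear approximation: the same per-unit change is assumed across the whole observed x range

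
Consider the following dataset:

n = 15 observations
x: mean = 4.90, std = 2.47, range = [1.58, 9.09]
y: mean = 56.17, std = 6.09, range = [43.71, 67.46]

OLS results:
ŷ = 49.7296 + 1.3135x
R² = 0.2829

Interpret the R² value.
R² = 0.2829 means 28.29% of the variation in y is explained by the linear relationship with x. This indicates a weak fit.

R² = 1 − SS_res/SS_tot compares the residual scatter to the total scatter of y about its mean.

Here R² = 0.2829:
- Explained: 28.29% of the variation in y
- Unexplained (residual): 100% − 28.29% = 71.71%
- Rule of thumb (below 0.3 weak; 0.3 to below 0.7 moderate; 0.7 and above strong) → weak

Note: R² says nothing about causation, and a high R² does not by itself mean the linear form is appropriate — check the residuals.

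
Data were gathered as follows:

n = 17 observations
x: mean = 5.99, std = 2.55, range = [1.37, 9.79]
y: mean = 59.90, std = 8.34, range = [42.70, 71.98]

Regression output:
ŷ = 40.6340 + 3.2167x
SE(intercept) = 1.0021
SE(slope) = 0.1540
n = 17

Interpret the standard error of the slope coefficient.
The slope 3.2167 is pinned down to within about ±0.1540 (one SE) by these data — relative uncertainty 4.8%, i.e. precise.

SE(β̂₁) = s / √Sxx, where s is the residual standard deviation and Sxx = Σ(x − x̄)². It is the yardstick for how far β̂₁ = 3.2167 could plausibly be from the true slope.

Relative precision:
- SE / |β̂₁| = 0.1540 / 3.2167 = 4.8%
- Rule of thumb (under 20%: precise; 20% to under 50%: moderately precise; 50% or more: imprecise) → precise

Link to the t-test: t = β̂₁ / SE(β̂₁) = 3.2167 / 0.1540 = 20.8877, the statistic for H₀: β₁ = 0.

What drives SE(β̂₁): wider spread of x values → smaller SE; larger n (here n = 17) → smaller SE.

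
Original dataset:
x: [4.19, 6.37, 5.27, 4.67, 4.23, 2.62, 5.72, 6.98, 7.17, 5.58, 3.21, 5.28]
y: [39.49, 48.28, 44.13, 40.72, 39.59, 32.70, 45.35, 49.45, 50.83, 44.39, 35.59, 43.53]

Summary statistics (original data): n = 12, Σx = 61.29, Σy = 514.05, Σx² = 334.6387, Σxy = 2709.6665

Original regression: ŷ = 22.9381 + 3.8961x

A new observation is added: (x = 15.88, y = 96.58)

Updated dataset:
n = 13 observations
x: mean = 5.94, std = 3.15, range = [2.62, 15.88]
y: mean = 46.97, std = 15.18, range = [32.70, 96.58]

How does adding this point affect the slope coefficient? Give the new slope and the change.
Adding the point moves β₁ from 3.8961 to 4.8055, i.e. it increases by 0.9094 (+23.3%).

The new point has HIGH LEVERAGE: x = 15.88 is far from the original mean x̄ = 61.29/12 ≈ 5.11 (original range [2.62, 7.17]).

Step 1: Update the sums with the new point (n goes from 12 to 13)
Σx  = 61.29 + 15.88 = 77.17
Σy  = 514.05 + 96.58 = 610.63
Σx² = 334.6387 + 15.88² = 334.6387 + 252.1744 = 586.8131
Σxy = 2709.6665 + 15.88×96.58 = 2709.6665 + 1533.6904 = 4243.3569

Step 2: Recompute the slope with b₁ = (nΣxy − ΣxΣy) / (nΣx² − (Σx)²)
Numerator   = 13×4243.3569 − 77.17×610.63 = 55163.6397 − 47122.3171 = 8041.3226
Denominator = 13×586.8131 − 77.17² = 7628.5703 − 5955.2089 = 1673.3614
b₁(new) = 8041.3226 / 1673.3614 = 4.8055

(Same formula on the original sums: (12×2709.6665 − 61.29×514.05) / (12×334.6387 − 61.29²) = 1009.8735 / 259.2003 = 3.8961, matching the given fit.)

Step 3: Change in slope
Δβ₁ = 4.8055 − 3.8961 = +0.9094
Relative change = +0.9094 / 3.8961 × 100% = +23.3%
→ the slope increases when the point is added.

Because the point sits above the extension of the original line at a high-leverage x, it tilts the fit up.
In practice: refit with and without it and report both if conclusions differ.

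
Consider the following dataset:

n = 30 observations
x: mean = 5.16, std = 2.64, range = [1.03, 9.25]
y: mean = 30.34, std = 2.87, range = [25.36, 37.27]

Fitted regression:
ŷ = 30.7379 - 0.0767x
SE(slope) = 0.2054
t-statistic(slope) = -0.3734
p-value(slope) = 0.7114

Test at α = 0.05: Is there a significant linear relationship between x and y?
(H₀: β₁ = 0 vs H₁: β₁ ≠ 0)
Since p-value = 0.7114 ≥ α = 0.05, fail to reject H₀ — the slope is not significantly different from 0.

Hypothesis test for the slope coefficient:

H₀: β₁ = 0 (no linear relationship)
H₁: β₁ ≠ 0 (linear relationship exists)

Test statistic: t = β̂₁ / SE(β̂₁) = -0.0767 / 0.2054 = -0.3734

With df = 28, the two-sided p-value for |t| = 0.3734 is 0.7114.

Decision rule: reject H₀ if p-value < α.
p-value = 0.7114 ≥ α = 0.05 → fail to reject H₀.

Conclusion: the linear association between x and y is not significant at the 5% level.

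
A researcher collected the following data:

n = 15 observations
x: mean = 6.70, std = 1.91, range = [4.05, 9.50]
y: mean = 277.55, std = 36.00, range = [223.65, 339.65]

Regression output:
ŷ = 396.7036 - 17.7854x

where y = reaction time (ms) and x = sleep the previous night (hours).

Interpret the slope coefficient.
On average, reaction time is about 17.7854 ms lower for every extra hour of sleep.

β₁ = -17.7854 is the change in predicted reaction time (ms) per additional hour of sleep.

Interpretation:
- Sleep up by 1 hour → predicted reaction time decreases by 17.7854 ms
- This is a linear approximation: the same per-unit change is assumed across the whole observed x range

The intercept β₀ = 396.7036 is the predicted reaction time when sleep = 0; since the smallest observed x is 4.05, this is an extrapolation and mainly anchors the line.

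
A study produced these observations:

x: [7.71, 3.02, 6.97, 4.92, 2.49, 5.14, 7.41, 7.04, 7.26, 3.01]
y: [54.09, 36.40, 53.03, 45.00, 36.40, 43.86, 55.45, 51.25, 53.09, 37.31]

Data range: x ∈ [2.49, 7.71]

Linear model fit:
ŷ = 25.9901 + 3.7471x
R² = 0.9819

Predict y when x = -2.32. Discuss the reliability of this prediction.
The equation gives ŷ = 17.2968; however x = -2.32 is 4.81 units below the observed range, so this extrapolated value should not be trusted.

Prediction calculation:
ŷ = 25.9901 + 3.7471 × (-2.32)
ŷ = 17.2968

Reliability:
- Data range: x ∈ [2.49, 7.71]
- Prediction point: x = -2.32 is 4.81 units below the observed range → this is EXTRAPOLATION, not interpolation

Why that matters here:
- R² describes fit only over the sampled x values; it says nothing about behaviour beyond them
- Real relationships often flatten, saturate, or turn nonlinear at extremes
- The linear relationship may not hold outside the observed range

Report the number if required, but flag clearly that it is an extrapolation.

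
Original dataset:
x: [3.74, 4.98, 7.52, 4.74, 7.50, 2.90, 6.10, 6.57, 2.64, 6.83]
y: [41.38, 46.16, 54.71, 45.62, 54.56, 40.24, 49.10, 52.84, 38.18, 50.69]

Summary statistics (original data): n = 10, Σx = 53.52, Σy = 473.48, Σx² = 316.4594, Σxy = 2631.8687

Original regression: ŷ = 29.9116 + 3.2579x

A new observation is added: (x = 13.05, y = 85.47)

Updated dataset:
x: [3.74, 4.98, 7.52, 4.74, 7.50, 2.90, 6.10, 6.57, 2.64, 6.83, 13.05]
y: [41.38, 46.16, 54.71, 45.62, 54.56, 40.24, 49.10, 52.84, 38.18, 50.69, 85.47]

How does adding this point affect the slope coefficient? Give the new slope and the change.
Adding the point moves β₁ from 3.2579 to 4.3459, i.e. it increases by 1.0880 (+33.4%).

x = 13.05 lies well outside the original x-range [2.64, 7.52] (x̄ ≈ 5.35), so this observation has high leverage and can move the slope substantially.

Step 1: Update the sums with the new point (n goes from 10 to 11)
Σx  = 53.52 + 13.05 = 66.57
Σy  = 473.48 + 85.47 = 558.95
Σx² = 316.4594 + 13.05² = 316.4594 + 170.3025 = 486.7619
Σxy = 2631.8687 + 13.05×85.47 = 2631.8687 + 1115.3835 = 3747.2522

Step 2: Recompute the slope with b₁ = (nΣxy − ΣxΣy) / (nΣx² − (Σx)²)
Numerator   = 11×3747.2522 − 66.57×558.95 = 41219.7742 − 37209.3015 = 4010.4727
Denominator = 11×486.7619 − 66.57² = 5354.3809 − 4431.5649 = 922.8160
b₁(new) = 4010.4727 / 922.8160 = 4.3459

(Same formula on the original sums: (10×2631.8687 − 53.52×473.48) / (10×316.4594 − 53.52²) = 978.0374 / 300.2036 = 3.2579, matching the given fit.)

Step 3: Change in slope
Δβ₁ = 4.3459 − 3.2579 = +1.0880
Relative change = +1.0880 / 3.2579 × 100% = +33.4%
→ the slope increases when the point is added.

A high-leverage point only changes the slope if it is off the original line; here y = 85.47 is above the original trend, so the slope increases.
In practice: examine leverage (hᵢ) and Cook's distance rather than deleting it automatically.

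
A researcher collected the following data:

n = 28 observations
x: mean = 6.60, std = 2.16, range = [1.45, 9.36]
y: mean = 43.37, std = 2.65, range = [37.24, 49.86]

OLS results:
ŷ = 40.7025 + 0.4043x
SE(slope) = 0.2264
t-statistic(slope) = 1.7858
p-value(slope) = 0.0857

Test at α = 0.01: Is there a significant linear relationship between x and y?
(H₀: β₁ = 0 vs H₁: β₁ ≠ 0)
Fail to reject H₀: p-value = 0.0857 ≥ α = 0.01. The linear relationship is not significant at the 1% level.

Hypothesis test for the slope coefficient:

H₀: β₁ = 0 (no linear relationship)
H₁: β₁ ≠ 0 (linear relationship exists)

Test statistic: t = β̂₁ / SE(β̂₁) = 0.4043 / 0.2264 = 1.7858

p = 0.0857: how often a slope estimate this far from 0 (in SE units) would arise by chance if β₁ were truly 0.

Decision rule: reject H₀ if p-value < α.
p-value = 0.0857 ≥ α = 0.01 → fail to reject H₀.

There is not sufficient evidence at the 1% significance level to conclude that a linear relationship exists between x and y.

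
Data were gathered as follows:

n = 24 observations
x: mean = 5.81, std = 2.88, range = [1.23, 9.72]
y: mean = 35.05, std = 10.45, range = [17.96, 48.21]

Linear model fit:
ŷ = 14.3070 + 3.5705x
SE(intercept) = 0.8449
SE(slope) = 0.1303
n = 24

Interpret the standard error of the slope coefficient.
SE(β̂₁) = 0.1303 is the estimated standard deviation of the slope estimate across repeated samples; relative to β̂₁ = 3.5705 that is 3.6%, a precise estimate.

What SE measures:
- The standard error quantifies the sampling variability of the coefficient estimate
- It is the estimated standard deviation of β̂₁ across hypothetical repeated samples of the same size
- Smaller SE → more precise estimate

Relative precision:
- SE / |β̂₁| = 0.1303 / 3.5705 = 3.6%
- Rule of thumb (under 20%: precise; 20% to under 50%: moderately precise; 50% or more: imprecise) → precise

Link to interval estimation: a confidence interval for β₁ is β̂₁ ± t* × 0.1303, so SE sets the half-width per unit of t*.

What drives SE(β̂₁): larger n (here n = 24) → smaller SE; wider spread of x values → smaller SE; more residual scatter → larger SE.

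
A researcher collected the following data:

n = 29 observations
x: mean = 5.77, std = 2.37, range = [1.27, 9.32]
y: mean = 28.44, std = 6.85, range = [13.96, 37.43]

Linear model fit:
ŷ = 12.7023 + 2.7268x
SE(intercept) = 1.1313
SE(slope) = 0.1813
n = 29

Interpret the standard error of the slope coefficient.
SE(β̂₁) = 0.1813 is the estimated standard deviation of the slope estimate across repeated samples; relative to β̂₁ = 2.7268 that is 6.6%, a precise estimate.

SE(β̂₁) = s / √Sxx, where s is the residual standard deviation and Sxx = Σ(x − x̄)². It is the yardstick for how far β̂₁ = 2.7268 could plausibly be from the true slope.

Relative precision:
- SE / |β̂₁| = 0.1813 / 2.7268 = 6.6%
- Rule of thumb (under 20%: precise; 20% to under 50%: moderately precise; 50% or more: imprecise) → precise

Link to interval estimation: a confidence interval for β₁ is β̂₁ ± t* × 0.1813, so SE sets the half-width per unit of t*.

What drives SE(β̂₁): wider spread of x values → smaller SE.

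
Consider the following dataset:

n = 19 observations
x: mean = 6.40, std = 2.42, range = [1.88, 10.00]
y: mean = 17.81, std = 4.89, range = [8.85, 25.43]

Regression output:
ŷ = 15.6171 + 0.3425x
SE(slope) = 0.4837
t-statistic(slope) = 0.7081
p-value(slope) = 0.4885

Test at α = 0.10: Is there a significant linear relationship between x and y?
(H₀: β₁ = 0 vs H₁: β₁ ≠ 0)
Since p-value = 0.4885 ≥ α = 0.10, fail to reject H₀ — the slope is not significantly different from 0.

Hypothesis test for the slope coefficient:

H₀: β₁ = 0 (no linear relationship)
H₁: β₁ ≠ 0 (linear relationship exists)

Test statistic: t = β̂₁ / SE(β̂₁) = 0.3425 / 0.4837 = 0.7081

p = 0.4885: how often a slope estimate this far from 0 (in SE units) would arise by chance if β₁ were truly 0.

Decision rule: reject H₀ if p-value < α.
p-value = 0.4885 ≥ α = 0.10 → fail to reject H₀.

At α = 0.10 the data do not provide convincing evidence of a nonzero slope.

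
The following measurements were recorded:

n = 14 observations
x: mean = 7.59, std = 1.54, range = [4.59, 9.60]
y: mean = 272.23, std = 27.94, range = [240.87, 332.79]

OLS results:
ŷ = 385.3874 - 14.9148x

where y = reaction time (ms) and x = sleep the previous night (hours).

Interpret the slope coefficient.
For each additional hour of sleep, predicted reaction time decreases by approximately 14.9148 ms.

The slope coefficient β₁ = -14.9148 represents the marginal effect of sleep on reaction time.

Interpretation:
- Sleep up by 1 hour → predicted reaction time decreases by 14.9148 ms
- The effect is assumed constant over the observed range of x (linearity)

The intercept β₀ = 385.3874 is the predicted reaction time when sleep = 0; since the smallest observed x is 4.59, this is an extrapolation and mainly anchors the line.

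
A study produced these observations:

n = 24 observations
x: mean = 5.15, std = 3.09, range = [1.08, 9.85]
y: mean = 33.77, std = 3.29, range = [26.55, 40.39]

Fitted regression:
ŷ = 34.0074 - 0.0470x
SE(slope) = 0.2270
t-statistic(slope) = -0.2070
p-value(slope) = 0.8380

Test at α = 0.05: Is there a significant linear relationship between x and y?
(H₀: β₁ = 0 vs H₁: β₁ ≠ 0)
Fail to reject H₀: p-value = 0.8380 ≥ α = 0.05. The linear relationship is not significant at the 5% level.

Hypothesis test for the slope coefficient:

H₀: β₁ = 0 (no linear relationship)
H₁: β₁ ≠ 0 (linear relationship exists)

Test statistic: t = β̂₁ / SE(β̂₁) = -0.0470 / 0.2270 = -0.2070

The p-value (0.8380) is the probability, under H₀, of a t-statistic at least as extreme as |t| = 0.2070 (two-sided, df = n − 2 = 22).

Decision rule: reject H₀ if p-value < α.
p-value = 0.8380 ≥ α = 0.05 → fail to reject H₀.

There is not sufficient evidence at the 5% significance level to conclude that a linear relationship exists between x and y.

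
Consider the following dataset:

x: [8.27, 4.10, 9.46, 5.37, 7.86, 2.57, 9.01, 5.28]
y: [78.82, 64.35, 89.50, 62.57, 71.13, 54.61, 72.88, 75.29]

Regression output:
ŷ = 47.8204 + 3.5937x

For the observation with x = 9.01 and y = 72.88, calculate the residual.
Residual = -7.3196

The residual is the difference between the actual value and the predicted value:

Residual = y - ŷ

Step 1: Calculate predicted value
ŷ = 47.8204 + 3.5937 × 9.01
ŷ = 80.1996

Step 2: Calculate residual
Residual = 72.88 - 80.1996
Residual = -7.3196

The residual is negative, so the observed y = 72.88 sits below the regression line (the line overestimates it by 7.3196).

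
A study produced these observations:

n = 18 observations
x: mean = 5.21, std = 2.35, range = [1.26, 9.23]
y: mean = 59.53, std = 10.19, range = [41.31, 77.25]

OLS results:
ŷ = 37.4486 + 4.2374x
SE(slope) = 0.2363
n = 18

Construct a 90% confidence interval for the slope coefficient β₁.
The 90% CI for β₁ is (3.8248, 4.6500)

Confidence interval for the slope:

The 90% CI for β₁ is: β̂₁ ± t*(α/2, n-2) × SE(β̂₁)

Step 1: Find critical t-value
- Confidence level = 0.9
- Degrees of freedom = n - 2 = 18 - 2 = 16
- t*(α/2, 16) = 1.7459

Step 2: Calculate margin of error
Margin = 1.7459 × 0.2363 = 0.4126

Step 3: Construct interval
CI = 4.2374 ± 0.4126
CI = (3.8248, 4.6500)

Interpretation: intervals built this way capture the true β₁ in 90% of repeated samples; here the plausible range for the per-unit effect of x on y is 3.8248 to 4.6500.
Since 0 is outside the interval, a two-sided test at α = 0.10 would reject H₀: β₁ = 0.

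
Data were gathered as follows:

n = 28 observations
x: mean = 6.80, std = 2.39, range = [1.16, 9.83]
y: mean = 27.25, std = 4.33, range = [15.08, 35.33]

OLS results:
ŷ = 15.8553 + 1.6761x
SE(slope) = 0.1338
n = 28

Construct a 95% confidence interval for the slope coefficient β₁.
The 95% CI for β₁ is (1.4011, 1.9511)

Confidence interval for the slope:

The 95% CI for β₁ is: β̂₁ ± t*(α/2, n-2) × SE(β̂₁)

Step 1: Find critical t-value
- Confidence level = 0.95
- Degrees of freedom = n - 2 = 28 - 2 = 26
- t*(α/2, 26) = 2.0555

Step 2: Calculate margin of error
Margin = 2.0555 × 0.1338 = 0.2750

Step 3: Construct interval
CI = 1.6761 ± 0.2750
CI = (1.4011, 1.9511)

Interpretation: We are 95% confident that the true slope β₁ lies between 1.4011 and 1.9511.
The interval does not include 0, suggesting a significant linear relationship.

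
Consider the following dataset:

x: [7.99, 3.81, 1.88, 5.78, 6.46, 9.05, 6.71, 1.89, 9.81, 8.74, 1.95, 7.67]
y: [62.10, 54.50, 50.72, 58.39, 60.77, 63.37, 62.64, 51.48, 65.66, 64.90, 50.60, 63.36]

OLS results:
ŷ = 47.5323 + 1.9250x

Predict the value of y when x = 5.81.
ŷ = 58.7166

To predict y for x = 5.81, substitute into the regression equation:

ŷ = 47.5323 + 1.9250 × 5.81
ŷ = 47.5323 + 11.1843
ŷ = 58.7166

This is a point prediction; actual observations scatter around it by roughly the residual standard deviation.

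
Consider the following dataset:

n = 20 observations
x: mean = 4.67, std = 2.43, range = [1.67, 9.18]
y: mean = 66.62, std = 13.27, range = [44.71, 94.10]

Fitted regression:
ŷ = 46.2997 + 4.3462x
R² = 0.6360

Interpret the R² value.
R² = 0.6360 means 63.60% of the variation in y is explained by the linear relationship with x. This indicates a moderate fit.

The coefficient of determination R² is the fraction of the total variation in y that the fitted line accounts for.

Here R² = 0.6360:
- Explained: 63.60% of the variation in y
- Unexplained (residual): 100% − 63.60% = 36.40%
- Rule of thumb (below 0.3 weak; 0.3 to below 0.7 moderate; 0.7 and above strong) → moderate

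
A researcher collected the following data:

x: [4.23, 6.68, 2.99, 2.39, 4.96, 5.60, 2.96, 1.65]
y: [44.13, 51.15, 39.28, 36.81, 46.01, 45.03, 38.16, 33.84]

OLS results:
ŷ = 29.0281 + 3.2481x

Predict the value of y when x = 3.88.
ŷ = 41.6307

x = 3.88 lies inside the observed range [1.65, 6.68], so the fitted equation applies directly:

ŷ = 29.0281 + 3.2481 × 3.88
ŷ = 29.0281 + 12.6026
ŷ = 41.6307

This is a point prediction; actual observations scatter around it by roughly the residual standard deviation.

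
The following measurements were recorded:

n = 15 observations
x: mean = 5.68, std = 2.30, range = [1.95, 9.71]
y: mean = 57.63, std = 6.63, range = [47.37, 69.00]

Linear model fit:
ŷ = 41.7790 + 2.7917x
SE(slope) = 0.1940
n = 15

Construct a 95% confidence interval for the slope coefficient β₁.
The 95% CI for β₁ is (2.3726, 3.2108)

Confidence interval for the slope:

The 95% CI for β₁ is: β̂₁ ± t*(α/2, n-2) × SE(β̂₁)

Step 1: Find critical t-value
- Confidence level = 0.95
- Degrees of freedom = n - 2 = 15 - 2 = 13
- t*(α/2, 13) = 2.1604

Step 2: Calculate margin of error
Margin = 2.1604 × 0.1940 = 0.4191

Step 3: Construct interval
CI = 2.7917 ± 0.4191
CI = (2.3726, 3.2108)

Interpretation: intervals built this way capture the true β₁ in 95% of repeated samples; here the plausible range for the per-unit effect of x on y is 2.3726 to 3.2108.
Since 0 is outside the interval, a two-sided test at α = 0.05 would reject H₀: β₁ = 0.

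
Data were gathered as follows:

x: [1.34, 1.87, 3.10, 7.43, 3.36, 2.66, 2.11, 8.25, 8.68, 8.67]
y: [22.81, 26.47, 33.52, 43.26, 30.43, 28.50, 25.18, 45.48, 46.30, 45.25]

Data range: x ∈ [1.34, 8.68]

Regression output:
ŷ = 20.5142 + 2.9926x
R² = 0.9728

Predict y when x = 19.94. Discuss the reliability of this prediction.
ŷ = 80.1866, but this is extrapolation (above the data range [1.34, 8.68]) and may be unreliable.

Prediction calculation:
ŷ = 20.5142 + 2.9926 × 19.94
ŷ = 80.1866

Reliability:
- Data range: x ∈ [1.34, 8.68]
- Prediction point: x = 19.94 is 11.26 units above the observed range → this is EXTRAPOLATION, not interpolation

Why that matters here:
- The linear relationship may not hold outside the observed range
- There are no observations near this x to validate the fitted line there

Report the number if required, but flag clearly that it is an extrapolation.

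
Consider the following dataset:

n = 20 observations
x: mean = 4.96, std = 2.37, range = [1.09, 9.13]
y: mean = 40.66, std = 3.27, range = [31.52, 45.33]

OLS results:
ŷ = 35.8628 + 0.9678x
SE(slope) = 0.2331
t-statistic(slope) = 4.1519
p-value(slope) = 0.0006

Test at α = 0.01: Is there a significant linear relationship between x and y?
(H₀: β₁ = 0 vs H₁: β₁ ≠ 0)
p-value = 0.0006 < α = 0.01, so we reject H₀. The relationship is significant.

Hypothesis test for the slope coefficient:

H₀: β₁ = 0 (no linear relationship)
H₁: β₁ ≠ 0 (linear relationship exists)

Test statistic: t = β̂₁ / SE(β̂₁) = 0.9678 / 0.2331 = 4.1519

With df = 18, the two-sided p-value for |t| = 4.1519 is 0.0006.

Decision rule: reject H₀ if p-value < α.
p-value = 0.0006 < α = 0.01 → reject H₀.

Conclusion: the linear association between x and y is significant at the 1% level.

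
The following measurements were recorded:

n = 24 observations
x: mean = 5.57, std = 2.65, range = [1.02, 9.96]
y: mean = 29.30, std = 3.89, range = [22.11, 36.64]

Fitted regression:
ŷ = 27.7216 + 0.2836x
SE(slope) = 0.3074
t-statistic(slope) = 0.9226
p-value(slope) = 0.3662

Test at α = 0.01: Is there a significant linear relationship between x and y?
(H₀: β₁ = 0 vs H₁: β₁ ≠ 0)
Since p-value = 0.3662 ≥ α = 0.01, fail to reject H₀ — the slope is not significantly different from 0.

Hypothesis test for the slope coefficient:

H₀: β₁ = 0 (no linear relationship)
H₁: β₁ ≠ 0 (linear relationship exists)

Test statistic: t = β̂₁ / SE(β̂₁) = 0.2836 / 0.3074 = 0.9226

The p-value (0.3662) is the probability, under H₀, of a t-statistic at least as extreme as |t| = 0.9226 (two-sided, df = n − 2 = 22).

Decision rule: reject H₀ if p-value < α.
p-value = 0.3662 ≥ α = 0.01 → fail to reject H₀.

Conclusion: the linear association between x and y is not significant at the 1% level.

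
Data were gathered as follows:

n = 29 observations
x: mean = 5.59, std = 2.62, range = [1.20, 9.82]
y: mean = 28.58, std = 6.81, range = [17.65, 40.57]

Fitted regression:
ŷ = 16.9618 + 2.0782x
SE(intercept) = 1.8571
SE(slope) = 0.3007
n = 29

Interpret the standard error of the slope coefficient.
SE(β̂₁) = 0.3007 is the estimated standard deviation of the slope estimate across repeated samples; relative to β̂₁ = 2.0782 that is 14.5%, a precise estimate.

SE(β̂₁) = s / √Sxx, where s is the residual standard deviation and Sxx = Σ(x − x̄)². It is the yardstick for how far β̂₁ = 2.0782 could plausibly be from the true slope.

Relative precision:
- SE / |β̂₁| = 0.3007 / 2.0782 = 14.5%
- Rule of thumb (under 20%: precise; 20% to under 50%: moderately precise; 50% or more: imprecise) → precise

Rough 95% range (±2 SE): 2.0782 ± 0.6014 → (1.4768, 2.6796).

What drives SE(β̂₁): wider spread of x values → smaller SE.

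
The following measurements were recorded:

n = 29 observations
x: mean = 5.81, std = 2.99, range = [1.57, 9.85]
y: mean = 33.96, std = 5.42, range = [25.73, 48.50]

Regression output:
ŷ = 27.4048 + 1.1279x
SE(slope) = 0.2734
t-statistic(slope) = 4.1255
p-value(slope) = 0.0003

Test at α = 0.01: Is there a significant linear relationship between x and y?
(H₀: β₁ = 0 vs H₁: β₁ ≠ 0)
Since p-value = 0.0003 < α = 0.01, reject H₀ — the slope is significantly different from 0.

Hypothesis test for the slope coefficient:

H₀: β₁ = 0 (no linear relationship)
H₁: β₁ ≠ 0 (linear relationship exists)

Test statistic: t = β̂₁ / SE(β̂₁) = 1.1279 / 0.2734 = 4.1255

The p-value (0.0003) is the probability, under H₀, of a t-statistic at least as extreme as |t| = 4.1255 (two-sided, df = n − 2 = 27).

Decision rule: reject H₀ if p-value < α.
p-value = 0.0003 < α = 0.01 → reject H₀.

There is sufficient evidence at the 1% significance level to conclude that a linear relationship exists between x and y.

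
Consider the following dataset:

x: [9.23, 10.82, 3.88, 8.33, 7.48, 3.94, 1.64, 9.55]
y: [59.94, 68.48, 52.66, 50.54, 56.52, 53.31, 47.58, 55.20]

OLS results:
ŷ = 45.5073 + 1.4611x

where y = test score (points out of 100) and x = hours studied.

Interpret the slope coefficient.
On average, test score is about 1.4611 points higher for every extra hour of study time.

β₁ = 1.4611 is the change in predicted test score (points) per additional hour of study time.

Interpretation:
- Study time up by 1 hour → predicted test score increases by 1.4611 points
- This is a linear approximation: the same per-unit change is assumed across the whole observed x range

(β₀ = 45.5073 is the fitted value at x = 0 and is not part of the slope interpretation.)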